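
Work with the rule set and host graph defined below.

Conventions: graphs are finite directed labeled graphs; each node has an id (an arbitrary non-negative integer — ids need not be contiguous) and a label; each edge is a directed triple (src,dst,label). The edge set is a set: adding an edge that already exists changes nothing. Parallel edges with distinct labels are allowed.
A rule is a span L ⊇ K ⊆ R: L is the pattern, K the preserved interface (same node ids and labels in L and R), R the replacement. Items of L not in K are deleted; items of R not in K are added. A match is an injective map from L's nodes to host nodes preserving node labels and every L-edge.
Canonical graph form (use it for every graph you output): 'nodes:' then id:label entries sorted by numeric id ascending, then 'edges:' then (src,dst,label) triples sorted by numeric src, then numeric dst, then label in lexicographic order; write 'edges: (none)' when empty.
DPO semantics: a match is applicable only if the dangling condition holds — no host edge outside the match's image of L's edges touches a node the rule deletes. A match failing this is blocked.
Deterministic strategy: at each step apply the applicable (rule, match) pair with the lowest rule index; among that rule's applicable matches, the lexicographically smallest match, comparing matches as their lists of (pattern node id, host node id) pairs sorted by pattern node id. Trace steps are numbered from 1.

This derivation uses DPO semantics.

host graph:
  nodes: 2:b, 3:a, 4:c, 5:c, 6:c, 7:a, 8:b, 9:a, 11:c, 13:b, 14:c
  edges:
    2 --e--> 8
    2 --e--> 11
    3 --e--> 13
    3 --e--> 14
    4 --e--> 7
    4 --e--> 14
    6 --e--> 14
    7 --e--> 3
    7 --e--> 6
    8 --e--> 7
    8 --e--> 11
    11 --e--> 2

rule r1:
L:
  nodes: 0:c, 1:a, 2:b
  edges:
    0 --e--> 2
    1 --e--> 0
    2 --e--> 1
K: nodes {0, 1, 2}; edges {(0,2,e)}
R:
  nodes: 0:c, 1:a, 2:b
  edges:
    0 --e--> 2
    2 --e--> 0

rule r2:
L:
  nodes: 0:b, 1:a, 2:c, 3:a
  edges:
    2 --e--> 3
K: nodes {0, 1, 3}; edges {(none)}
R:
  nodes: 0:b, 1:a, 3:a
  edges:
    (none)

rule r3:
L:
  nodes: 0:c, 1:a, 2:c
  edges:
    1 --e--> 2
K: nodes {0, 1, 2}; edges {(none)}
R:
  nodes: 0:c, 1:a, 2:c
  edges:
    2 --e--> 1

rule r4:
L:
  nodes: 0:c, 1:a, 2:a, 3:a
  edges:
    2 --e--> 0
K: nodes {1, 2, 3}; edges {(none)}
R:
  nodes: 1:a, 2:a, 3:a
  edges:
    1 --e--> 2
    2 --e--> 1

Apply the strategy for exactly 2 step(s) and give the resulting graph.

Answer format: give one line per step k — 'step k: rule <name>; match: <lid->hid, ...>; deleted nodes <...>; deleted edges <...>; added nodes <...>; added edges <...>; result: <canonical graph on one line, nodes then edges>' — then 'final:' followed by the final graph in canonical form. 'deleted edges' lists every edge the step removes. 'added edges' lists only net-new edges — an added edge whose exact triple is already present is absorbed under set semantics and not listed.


step 1: rule r3; match: 0->4, 1->3, 2->14; deleted nodes (none); deleted edges (3,14,e); added nodes (none); added edges (14,3,e); result: nodes: 2:b, 3:a, 4:c, 5:c, 6:c, 7:a, 8:b, 9:a, 11:c, 13:b, 14:c edges: (2,8,e); (2,11,e); (3,13,e); (4,7,e); (4,14,e); (6,14,e); (7,3,e); (7,6,e); (8,7,e); (8,11,e); (11,2,e); (14,3,e)
step 2: rule r3; match: 0->4, 1->7, 2->6; deleted nodes (none); deleted edges (7,6,e); added nodes (none); added edges (6,7,e); result: nodes: 2:b, 3:a, 4:c, 5:c, 6:c, 7:a, 8:b, 9:a, 11:c, 13:b, 14:c edges: (2,8,e); (2,11,e); (3,13,e); (4,7,e); (4,14,e); (6,7,e); (6,14,e); (7,3,e); (8,7,e); (8,11,e); (11,2,e); (14,3,e)
final:
nodes: 2:b, 3:a, 4:c, 5:c, 6:c, 7:a, 8:b, 9:a, 11:c, 13:b, 14:c
edges: (2,8,e); (2,11,e); (3,13,e); (4,7,e); (4,14,e); (6,7,e); (6,14,e); (7,3,e); (8,7,e); (8,11,e); (11,2,e); (14,3,e)


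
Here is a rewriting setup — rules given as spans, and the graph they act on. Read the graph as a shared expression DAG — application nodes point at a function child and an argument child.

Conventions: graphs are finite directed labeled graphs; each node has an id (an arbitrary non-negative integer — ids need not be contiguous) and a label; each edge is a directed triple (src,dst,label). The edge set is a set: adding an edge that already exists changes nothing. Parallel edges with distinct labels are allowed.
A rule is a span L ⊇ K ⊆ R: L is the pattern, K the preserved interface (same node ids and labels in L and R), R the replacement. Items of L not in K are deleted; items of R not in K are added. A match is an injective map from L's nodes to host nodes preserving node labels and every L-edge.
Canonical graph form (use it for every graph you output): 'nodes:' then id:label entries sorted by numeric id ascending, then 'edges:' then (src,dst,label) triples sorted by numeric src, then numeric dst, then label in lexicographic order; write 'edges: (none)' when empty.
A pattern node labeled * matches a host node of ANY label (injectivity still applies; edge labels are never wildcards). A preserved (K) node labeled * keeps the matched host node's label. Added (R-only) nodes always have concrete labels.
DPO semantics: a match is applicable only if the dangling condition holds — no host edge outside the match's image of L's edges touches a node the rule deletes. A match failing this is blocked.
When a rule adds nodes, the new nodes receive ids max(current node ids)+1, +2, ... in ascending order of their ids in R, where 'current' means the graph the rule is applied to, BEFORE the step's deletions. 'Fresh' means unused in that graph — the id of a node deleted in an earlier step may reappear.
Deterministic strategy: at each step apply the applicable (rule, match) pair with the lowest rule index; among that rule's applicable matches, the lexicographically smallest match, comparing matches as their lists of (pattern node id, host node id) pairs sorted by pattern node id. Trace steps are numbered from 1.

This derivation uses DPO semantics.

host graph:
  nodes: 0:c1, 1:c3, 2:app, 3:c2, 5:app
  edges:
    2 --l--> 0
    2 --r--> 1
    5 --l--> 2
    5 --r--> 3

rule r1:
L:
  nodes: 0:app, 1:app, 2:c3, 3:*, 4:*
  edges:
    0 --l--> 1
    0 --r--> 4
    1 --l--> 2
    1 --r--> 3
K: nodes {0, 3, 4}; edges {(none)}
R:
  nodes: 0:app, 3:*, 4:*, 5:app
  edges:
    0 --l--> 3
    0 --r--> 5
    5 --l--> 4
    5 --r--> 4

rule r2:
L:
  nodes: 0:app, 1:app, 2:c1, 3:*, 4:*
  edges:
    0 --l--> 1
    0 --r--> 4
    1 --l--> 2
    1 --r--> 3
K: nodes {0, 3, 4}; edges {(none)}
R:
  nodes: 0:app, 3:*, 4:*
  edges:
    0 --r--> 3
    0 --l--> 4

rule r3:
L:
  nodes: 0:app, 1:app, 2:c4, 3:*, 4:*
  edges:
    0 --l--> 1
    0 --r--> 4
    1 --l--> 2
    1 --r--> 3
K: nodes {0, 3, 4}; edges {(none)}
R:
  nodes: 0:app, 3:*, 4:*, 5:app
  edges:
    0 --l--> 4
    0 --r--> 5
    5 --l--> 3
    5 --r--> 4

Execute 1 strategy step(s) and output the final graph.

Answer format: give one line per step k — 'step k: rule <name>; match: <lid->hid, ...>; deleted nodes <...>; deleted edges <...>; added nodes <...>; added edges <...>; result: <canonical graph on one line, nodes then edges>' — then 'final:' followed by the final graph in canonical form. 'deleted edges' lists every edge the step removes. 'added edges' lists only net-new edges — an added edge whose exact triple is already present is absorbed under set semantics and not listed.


step 1: rule r2; match: 0->5, 1->2, 2->0, 3->1, 4->3; deleted nodes 0, 2; deleted edges (2,0,l); (2,1,r); (5,2,l); (5,3,r); added nodes (none); added edges (5,1,r); (5,3,l); result: nodes: 1:c3, 3:c2, 5:app edges: (5,1,r); (5,3,l)
final:
nodes: 1:c3, 3:c2, 5:app
edges: (5,1,r); (5,3,l)


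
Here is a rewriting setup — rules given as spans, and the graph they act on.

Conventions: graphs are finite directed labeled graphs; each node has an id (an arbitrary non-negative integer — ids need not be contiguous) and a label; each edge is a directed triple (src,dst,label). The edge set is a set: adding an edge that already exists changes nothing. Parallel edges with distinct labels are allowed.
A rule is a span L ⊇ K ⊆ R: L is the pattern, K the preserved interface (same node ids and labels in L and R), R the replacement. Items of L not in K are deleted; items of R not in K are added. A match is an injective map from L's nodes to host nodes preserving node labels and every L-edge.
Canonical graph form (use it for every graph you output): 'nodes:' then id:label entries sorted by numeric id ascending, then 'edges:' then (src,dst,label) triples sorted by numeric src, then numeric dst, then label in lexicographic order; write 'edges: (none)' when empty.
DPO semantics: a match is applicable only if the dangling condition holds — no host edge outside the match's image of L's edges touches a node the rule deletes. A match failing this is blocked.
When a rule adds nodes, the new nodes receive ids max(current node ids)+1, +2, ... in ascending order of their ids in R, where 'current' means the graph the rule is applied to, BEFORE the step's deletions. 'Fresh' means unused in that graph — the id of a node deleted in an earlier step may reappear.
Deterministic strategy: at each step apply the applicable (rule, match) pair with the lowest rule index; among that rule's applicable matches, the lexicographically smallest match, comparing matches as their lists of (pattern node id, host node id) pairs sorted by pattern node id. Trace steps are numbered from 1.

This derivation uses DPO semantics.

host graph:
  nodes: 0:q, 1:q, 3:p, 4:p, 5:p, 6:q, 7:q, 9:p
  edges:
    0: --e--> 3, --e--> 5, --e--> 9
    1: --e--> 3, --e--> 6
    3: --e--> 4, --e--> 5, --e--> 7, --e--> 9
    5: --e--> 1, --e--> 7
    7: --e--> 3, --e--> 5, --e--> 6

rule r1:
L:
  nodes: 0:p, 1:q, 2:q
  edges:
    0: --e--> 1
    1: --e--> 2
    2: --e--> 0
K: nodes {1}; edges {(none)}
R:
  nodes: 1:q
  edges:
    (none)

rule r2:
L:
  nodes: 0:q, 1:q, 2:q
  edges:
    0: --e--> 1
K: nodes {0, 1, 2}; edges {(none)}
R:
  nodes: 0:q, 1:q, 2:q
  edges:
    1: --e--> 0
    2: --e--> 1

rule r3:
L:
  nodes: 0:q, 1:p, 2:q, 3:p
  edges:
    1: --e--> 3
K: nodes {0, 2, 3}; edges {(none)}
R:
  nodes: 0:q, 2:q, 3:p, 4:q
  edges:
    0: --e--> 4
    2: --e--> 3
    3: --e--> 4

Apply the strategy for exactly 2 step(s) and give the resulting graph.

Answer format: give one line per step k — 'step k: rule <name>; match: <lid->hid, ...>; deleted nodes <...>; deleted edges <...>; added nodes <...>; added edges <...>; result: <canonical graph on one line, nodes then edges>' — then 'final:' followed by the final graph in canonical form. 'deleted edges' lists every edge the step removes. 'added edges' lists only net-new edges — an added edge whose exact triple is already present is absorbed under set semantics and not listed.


step 1: rule r2; match: 0->1, 1->6, 2->0; deleted nodes (none); deleted edges (1,6,e); added nodes (none); added edges (0,6,e); (6,1,e); result: nodes: 0:q, 1:q, 3:p, 4:p, 5:p, 6:q, 7:q, 9:p edges: (0,3,e); (0,5,e); (0,6,e); (0,9,e); (1,3,e); (3,4,e); (3,5,e); (3,7,e); (3,9,e); (5,1,e); (5,7,e); (6,1,e); (7,3,e); (7,5,e); (7,6,e)
step 2: rule r2; match: 0->0, 1->6, 2->1; deleted nodes (none); deleted edges (0,6,e); added nodes (none); added edges (1,6,e); (6,0,e); result: nodes: 0:q, 1:q, 3:p, 4:p, 5:p, 6:q, 7:q, 9:p edges: (0,3,e); (0,5,e); (0,9,e); (1,3,e); (1,6,e); (3,4,e); (3,5,e); (3,7,e); (3,9,e); (5,1,e); (5,7,e); (6,0,e); (6,1,e); (7,3,e); (7,5,e); (7,6,e)
final:
nodes: 0:q, 1:q, 3:p, 4:p, 5:p, 6:q, 7:q, 9:p
edges: (0,3,e); (0,5,e); (0,9,e); (1,3,e); (1,6,e); (3,4,e); (3,5,e); (3,7,e); (3,9,e); (5,1,e); (5,7,e); (6,0,e); (6,1,e); (7,3,e); (7,5,e); (7,6,e)


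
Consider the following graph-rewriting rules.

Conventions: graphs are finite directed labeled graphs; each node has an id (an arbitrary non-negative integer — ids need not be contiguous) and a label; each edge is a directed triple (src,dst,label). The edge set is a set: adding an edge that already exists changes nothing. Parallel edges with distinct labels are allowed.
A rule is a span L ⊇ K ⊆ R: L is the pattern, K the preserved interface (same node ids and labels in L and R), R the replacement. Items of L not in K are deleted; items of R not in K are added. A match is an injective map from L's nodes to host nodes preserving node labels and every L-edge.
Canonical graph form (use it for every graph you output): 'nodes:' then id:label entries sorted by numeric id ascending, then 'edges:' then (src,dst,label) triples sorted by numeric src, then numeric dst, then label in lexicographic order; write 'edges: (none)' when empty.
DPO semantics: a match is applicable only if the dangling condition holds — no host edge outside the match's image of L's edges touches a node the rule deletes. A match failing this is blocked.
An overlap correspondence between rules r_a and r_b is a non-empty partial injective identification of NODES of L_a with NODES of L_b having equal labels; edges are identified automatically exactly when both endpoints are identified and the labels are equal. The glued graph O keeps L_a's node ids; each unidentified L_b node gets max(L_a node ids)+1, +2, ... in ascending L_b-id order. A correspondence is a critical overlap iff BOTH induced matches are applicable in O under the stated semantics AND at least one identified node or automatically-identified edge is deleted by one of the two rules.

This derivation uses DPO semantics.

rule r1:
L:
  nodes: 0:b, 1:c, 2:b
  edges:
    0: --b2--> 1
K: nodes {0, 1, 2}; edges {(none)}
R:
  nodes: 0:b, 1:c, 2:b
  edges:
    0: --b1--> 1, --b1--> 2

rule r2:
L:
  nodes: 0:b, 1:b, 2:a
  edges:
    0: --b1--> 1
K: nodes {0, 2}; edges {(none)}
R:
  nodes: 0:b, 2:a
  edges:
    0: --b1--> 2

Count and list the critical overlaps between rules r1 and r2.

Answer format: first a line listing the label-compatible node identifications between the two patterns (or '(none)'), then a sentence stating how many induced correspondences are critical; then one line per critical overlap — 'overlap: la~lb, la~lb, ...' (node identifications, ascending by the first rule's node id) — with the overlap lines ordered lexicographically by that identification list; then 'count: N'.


label-compatible node identifications between L(r1) and L(r2): 0~0, 0~1, 2~0, 2~1
2 of the induced correspondences are critical overlaps of r1 and r2.
overlap: 0~0, 2~1
overlap: 2~1
count: 2


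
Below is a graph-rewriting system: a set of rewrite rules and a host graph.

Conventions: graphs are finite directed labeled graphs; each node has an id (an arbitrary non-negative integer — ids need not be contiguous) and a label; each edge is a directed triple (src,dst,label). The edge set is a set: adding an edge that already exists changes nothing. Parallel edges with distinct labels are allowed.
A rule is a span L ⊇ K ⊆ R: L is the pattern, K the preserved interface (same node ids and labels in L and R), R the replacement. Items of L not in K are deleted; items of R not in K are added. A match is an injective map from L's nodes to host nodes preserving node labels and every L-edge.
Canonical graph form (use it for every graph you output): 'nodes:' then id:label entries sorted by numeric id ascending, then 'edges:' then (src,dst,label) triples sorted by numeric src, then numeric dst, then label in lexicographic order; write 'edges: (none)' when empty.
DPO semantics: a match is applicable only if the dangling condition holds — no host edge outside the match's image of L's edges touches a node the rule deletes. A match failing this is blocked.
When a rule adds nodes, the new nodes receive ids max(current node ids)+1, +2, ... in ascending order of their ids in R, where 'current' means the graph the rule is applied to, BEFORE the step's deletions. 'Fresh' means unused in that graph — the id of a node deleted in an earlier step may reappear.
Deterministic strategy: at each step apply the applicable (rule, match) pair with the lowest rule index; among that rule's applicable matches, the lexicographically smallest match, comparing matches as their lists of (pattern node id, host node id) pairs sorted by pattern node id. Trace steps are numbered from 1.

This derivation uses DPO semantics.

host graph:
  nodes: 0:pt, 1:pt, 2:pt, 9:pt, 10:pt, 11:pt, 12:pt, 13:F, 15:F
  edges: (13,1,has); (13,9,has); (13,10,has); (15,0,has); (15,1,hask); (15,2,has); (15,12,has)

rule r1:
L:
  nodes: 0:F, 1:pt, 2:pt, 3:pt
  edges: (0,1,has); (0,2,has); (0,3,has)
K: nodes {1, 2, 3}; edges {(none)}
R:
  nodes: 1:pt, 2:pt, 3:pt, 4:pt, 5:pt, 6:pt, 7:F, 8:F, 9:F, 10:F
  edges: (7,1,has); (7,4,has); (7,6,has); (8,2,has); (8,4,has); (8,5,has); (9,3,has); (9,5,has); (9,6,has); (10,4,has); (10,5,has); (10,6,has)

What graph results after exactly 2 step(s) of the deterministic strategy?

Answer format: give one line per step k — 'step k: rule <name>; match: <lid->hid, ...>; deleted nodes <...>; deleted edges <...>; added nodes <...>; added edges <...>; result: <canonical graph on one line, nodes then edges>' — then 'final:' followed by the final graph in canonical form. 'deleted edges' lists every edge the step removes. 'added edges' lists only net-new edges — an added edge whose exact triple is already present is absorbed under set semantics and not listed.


step 1: rule r1; match: 0->13, 1->1, 2->9, 3->10; deleted nodes 13; deleted edges (13,1,has); (13,9,has); (13,10,has); added nodes 16, 17, 18, 19, 20, 21, 22; added edges (19,1,has); (19,16,has); (19,18,has); (20,9,has); (20,16,has); (20,17,has); (21,10,has); (21,17,has); (21,18,has); (22,16,has); (22,17,has); (22,18,has); result: nodes: 0:pt, 1:pt, 2:pt, 9:pt, 10:pt, 11:pt, 12:pt, 15:F, 16:pt, 17:pt, 18:pt, 19:F, 20:F, 21:F, 22:F edges: (15,0,has); (15,1,hask); (15,2,has); (15,12,has); (19,1,has); (19,16,has); (19,18,has); (20,9,has); (20,16,has); (20,17,has); (21,10,has); (21,17,has); (21,18,has); (22,16,has); (22,17,has); (22,18,has)
step 2: rule r1; match: 0->19, 1->1, 2->16, 3->18; deleted nodes 19; deleted edges (19,1,has); (19,16,has); (19,18,has); added nodes 23, 24, 25, 26, 27, 28, 29; added edges (26,1,has); (26,23,has); (26,25,has); (27,16,has); (27,23,has); (27,24,has); (28,18,has); (28,24,has); (28,25,has); (29,23,has); (29,24,has); (29,25,has); result: nodes: 0:pt, 1:pt, 2:pt, 9:pt, 10:pt, 11:pt, 12:pt, 15:F, 16:pt, 17:pt, 18:pt, 20:F, 21:F, 22:F, 23:pt, 24:pt, 25:pt, 26:F, 27:F, 28:F, 29:F edges: (15,0,has); (15,1,hask); (15,2,has); (15,12,has); (20,9,has); (20,16,has); (20,17,has); (21,10,has); (21,17,has); (21,18,has); (22,16,has); (22,17,has); (22,18,has); (26,1,has); (26,23,has); (26,25,has); (27,16,has); (27,23,has); (27,24,has); (28,18,has); (28,24,has); (28,25,has); (29,23,has); (29,24,has); (29,25,has)
final:
nodes: 0:pt, 1:pt, 2:pt, 9:pt, 10:pt, 11:pt, 12:pt, 15:F, 16:pt, 17:pt, 18:pt, 20:F, 21:F, 22:F, 23:pt, 24:pt, 25:pt, 26:F, 27:F, 28:F, 29:F
edges: (15,0,has); (15,1,hask); (15,2,has); (15,12,has); (20,9,has); (20,16,has); (20,17,has); (21,10,has); (21,17,has); (21,18,has); (22,16,has); (22,17,has); (22,18,has); (26,1,has); (26,23,has); (26,25,has); (27,16,has); (27,23,has); (27,24,has); (28,18,has); (28,24,has); (28,25,has); (29,23,has); (29,24,has); (29,25,has)


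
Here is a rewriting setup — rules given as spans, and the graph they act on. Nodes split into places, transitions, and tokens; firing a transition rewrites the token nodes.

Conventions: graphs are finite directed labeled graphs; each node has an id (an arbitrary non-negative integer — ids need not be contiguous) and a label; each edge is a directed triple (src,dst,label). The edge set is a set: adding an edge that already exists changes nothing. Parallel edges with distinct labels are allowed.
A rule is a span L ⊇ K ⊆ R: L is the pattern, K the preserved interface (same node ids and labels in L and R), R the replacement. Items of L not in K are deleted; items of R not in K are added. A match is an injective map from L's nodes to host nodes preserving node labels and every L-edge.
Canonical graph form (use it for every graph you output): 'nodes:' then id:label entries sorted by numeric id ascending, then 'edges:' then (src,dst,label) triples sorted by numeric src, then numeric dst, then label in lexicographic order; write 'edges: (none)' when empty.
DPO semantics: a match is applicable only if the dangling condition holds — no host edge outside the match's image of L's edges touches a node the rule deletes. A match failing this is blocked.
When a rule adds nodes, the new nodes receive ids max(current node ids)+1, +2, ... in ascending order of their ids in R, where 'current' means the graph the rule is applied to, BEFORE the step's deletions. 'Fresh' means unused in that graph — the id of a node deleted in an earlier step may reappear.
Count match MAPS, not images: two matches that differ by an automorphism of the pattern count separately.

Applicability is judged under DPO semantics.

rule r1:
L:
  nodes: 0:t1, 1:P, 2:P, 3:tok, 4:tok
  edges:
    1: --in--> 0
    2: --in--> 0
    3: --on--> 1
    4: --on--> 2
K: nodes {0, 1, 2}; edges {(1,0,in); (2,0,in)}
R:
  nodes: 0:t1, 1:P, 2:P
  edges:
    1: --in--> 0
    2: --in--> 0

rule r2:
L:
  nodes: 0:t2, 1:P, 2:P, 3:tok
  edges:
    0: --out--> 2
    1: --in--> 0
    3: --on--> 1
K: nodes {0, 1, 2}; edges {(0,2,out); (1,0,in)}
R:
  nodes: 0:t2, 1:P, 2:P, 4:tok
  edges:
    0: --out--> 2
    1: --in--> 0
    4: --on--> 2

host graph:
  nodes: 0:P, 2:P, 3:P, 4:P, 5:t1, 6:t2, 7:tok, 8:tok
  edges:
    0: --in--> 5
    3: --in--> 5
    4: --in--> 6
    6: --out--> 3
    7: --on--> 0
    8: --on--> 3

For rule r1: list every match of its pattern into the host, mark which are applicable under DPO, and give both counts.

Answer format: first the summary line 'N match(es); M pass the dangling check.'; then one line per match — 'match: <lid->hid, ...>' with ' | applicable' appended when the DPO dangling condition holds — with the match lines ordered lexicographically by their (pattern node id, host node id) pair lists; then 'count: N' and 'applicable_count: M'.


2 match(es); 2 pass the dangling check.
match: 0->5, 1->0, 2->3, 3->7, 4->8 | applicable
match: 0->5, 1->3, 2->0, 3->8, 4->7 | applicable
count: 2
applicable_count: 2


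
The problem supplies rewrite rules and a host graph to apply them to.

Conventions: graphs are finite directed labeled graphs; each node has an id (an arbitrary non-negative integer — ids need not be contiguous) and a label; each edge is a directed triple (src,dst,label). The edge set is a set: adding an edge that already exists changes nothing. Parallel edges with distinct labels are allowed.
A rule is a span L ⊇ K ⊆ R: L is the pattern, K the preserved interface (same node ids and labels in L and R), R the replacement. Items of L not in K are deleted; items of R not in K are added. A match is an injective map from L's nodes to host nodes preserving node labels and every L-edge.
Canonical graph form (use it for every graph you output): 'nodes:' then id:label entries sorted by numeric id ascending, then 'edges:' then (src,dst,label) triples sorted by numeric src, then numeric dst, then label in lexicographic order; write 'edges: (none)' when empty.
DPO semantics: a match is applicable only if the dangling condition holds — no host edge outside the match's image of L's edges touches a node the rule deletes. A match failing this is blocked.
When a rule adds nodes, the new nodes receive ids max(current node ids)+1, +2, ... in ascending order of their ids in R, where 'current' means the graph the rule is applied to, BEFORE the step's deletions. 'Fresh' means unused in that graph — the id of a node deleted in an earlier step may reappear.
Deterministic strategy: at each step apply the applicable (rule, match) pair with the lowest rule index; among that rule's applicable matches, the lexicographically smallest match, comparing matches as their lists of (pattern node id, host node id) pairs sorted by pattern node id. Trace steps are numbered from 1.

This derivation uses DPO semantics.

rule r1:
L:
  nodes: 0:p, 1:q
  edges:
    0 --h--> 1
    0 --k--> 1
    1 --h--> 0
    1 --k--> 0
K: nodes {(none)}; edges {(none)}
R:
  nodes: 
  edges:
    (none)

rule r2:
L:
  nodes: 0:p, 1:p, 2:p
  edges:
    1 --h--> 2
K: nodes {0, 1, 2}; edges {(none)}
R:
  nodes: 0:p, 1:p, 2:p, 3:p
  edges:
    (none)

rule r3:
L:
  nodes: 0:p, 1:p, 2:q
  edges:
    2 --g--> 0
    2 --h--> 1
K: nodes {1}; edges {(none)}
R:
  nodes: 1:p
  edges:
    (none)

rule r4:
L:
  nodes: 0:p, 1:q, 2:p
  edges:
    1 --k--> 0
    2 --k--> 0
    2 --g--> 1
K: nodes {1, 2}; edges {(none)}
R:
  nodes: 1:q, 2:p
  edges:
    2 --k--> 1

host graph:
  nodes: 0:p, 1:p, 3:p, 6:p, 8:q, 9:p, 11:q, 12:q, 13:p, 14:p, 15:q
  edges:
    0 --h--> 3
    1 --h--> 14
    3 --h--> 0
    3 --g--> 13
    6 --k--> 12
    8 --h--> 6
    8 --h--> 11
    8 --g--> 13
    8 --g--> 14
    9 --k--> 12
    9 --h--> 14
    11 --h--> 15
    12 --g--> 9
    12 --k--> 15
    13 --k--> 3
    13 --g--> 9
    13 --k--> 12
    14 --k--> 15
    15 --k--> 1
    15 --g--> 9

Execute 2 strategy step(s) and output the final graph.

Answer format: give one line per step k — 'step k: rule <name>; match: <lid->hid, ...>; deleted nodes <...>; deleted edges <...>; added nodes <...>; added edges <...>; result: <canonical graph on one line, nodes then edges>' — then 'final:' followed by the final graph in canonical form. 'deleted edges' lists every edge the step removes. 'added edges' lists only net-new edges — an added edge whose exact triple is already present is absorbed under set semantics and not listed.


step 1: rule r2; match: 0->0, 1->1, 2->14; deleted nodes (none); deleted edges (1,14,h); added nodes 16; added edges (none); result: nodes: 0:p, 1:p, 3:p, 6:p, 8:q, 9:p, 11:q, 12:q, 13:p, 14:p, 15:q, 16:p edges: (0,3,h); (3,0,h); (3,13,g); (6,12,k); (8,6,h); (8,11,h); (8,13,g); (8,14,g); (9,12,k); (9,14,h); (11,15,h); (12,9,g); (12,15,k); (13,3,k); (13,9,g); (13,12,k); (14,15,k); (15,1,k); (15,9,g)
step 2: rule r2; match: 0->0, 1->9, 2->14; deleted nodes (none); deleted edges (9,14,h); added nodes 17; added edges (none); result: nodes: 0:p, 1:p, 3:p, 6:p, 8:q, 9:p, 11:q, 12:q, 13:p, 14:p, 15:q, 16:p, 17:p edges: (0,3,h); (3,0,h); (3,13,g); (6,12,k); (8,6,h); (8,11,h); (8,13,g); (8,14,g); (9,12,k); (11,15,h); (12,9,g); (12,15,k); (13,3,k); (13,9,g); (13,12,k); (14,15,k); (15,1,k); (15,9,g)
final:
nodes: 0:p, 1:p, 3:p, 6:p, 8:q, 9:p, 11:q, 12:q, 13:p, 14:p, 15:q, 16:p, 17:p
edges: (0,3,h); (3,0,h); (3,13,g); (6,12,k); (8,6,h); (8,11,h); (8,13,g); (8,14,g); (9,12,k); (11,15,h); (12,9,g); (12,15,k); (13,3,k); (13,9,g); (13,12,k); (14,15,k); (15,1,k); (15,9,g)


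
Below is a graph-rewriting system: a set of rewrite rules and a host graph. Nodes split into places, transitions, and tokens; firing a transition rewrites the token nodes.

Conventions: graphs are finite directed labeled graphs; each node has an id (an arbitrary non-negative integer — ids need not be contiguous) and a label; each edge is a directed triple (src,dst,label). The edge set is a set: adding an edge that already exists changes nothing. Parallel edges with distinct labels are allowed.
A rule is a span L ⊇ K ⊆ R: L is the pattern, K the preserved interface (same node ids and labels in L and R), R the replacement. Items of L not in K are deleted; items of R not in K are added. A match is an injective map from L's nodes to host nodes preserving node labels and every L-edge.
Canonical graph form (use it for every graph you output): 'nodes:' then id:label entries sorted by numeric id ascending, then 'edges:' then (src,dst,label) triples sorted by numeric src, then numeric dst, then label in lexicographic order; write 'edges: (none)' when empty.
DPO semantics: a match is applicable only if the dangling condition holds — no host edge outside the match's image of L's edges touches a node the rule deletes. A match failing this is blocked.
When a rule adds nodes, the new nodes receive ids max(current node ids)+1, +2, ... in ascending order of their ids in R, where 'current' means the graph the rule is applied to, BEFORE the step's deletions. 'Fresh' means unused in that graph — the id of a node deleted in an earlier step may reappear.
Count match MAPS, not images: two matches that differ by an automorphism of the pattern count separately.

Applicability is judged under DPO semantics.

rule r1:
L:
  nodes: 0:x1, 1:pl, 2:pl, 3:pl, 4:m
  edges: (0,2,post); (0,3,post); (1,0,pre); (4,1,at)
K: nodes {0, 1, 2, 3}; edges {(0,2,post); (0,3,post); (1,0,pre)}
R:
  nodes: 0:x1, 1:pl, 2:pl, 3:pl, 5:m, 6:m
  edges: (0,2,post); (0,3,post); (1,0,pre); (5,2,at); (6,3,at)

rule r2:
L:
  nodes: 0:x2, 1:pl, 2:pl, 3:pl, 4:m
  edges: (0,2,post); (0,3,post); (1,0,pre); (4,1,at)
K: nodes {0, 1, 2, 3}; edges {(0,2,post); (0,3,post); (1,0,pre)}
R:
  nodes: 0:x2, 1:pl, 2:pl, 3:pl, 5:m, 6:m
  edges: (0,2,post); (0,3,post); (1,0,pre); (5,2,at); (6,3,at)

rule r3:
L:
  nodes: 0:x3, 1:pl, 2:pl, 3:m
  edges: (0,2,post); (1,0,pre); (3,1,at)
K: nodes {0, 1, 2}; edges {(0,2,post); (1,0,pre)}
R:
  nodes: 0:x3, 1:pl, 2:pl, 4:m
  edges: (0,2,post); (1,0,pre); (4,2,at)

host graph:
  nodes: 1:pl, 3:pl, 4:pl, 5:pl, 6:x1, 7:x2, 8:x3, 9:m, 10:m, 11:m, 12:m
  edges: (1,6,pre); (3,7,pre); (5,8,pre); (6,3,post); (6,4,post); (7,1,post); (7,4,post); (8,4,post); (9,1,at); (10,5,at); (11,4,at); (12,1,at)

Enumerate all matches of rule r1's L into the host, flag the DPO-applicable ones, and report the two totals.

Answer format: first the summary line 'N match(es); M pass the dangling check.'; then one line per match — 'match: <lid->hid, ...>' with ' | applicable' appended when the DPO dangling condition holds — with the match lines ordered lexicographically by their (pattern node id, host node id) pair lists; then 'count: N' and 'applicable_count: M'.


4 match(es); 4 pass the dangling check.
match: 0->6, 1->1, 2->3, 3->4, 4->9 | applicable
match: 0->6, 1->1, 2->3, 3->4, 4->12 | applicable
match: 0->6, 1->1, 2->4, 3->3, 4->9 | applicable
match: 0->6, 1->1, 2->4, 3->3, 4->12 | applicable
count: 4
applicable_count: 4


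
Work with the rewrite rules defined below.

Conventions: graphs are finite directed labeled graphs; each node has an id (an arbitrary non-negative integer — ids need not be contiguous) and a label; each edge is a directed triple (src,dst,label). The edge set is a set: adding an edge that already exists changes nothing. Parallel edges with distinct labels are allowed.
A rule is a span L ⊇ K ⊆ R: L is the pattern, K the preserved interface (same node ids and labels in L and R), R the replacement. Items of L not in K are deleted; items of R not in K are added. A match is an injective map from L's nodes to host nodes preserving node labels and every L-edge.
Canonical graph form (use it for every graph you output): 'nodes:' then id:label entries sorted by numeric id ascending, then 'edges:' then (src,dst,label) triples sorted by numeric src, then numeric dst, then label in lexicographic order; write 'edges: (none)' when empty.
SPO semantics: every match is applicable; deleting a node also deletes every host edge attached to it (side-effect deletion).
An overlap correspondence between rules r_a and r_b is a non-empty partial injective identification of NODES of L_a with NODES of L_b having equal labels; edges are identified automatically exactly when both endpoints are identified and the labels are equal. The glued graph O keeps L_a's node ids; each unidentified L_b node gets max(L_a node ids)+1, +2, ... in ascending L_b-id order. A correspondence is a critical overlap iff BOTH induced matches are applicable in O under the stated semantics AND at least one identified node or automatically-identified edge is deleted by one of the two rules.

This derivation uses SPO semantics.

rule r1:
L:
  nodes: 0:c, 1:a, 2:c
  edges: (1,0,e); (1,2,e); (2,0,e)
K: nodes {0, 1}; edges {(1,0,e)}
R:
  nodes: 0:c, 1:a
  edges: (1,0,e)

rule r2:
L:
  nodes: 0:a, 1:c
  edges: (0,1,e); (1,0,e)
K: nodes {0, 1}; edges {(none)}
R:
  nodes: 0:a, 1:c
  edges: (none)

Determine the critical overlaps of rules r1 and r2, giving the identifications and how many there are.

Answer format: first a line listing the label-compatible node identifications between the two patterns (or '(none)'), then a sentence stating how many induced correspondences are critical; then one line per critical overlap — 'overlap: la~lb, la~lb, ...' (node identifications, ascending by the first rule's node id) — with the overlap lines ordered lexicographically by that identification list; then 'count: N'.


label-compatible node identifications between L(r1) and L(r2): 0~1, 1~0, 2~1
3 of the induced correspondences are critical overlaps of r1 and r2.
overlap: 0~1, 1~0
overlap: 1~0, 2~1
overlap: 2~1
count: 3


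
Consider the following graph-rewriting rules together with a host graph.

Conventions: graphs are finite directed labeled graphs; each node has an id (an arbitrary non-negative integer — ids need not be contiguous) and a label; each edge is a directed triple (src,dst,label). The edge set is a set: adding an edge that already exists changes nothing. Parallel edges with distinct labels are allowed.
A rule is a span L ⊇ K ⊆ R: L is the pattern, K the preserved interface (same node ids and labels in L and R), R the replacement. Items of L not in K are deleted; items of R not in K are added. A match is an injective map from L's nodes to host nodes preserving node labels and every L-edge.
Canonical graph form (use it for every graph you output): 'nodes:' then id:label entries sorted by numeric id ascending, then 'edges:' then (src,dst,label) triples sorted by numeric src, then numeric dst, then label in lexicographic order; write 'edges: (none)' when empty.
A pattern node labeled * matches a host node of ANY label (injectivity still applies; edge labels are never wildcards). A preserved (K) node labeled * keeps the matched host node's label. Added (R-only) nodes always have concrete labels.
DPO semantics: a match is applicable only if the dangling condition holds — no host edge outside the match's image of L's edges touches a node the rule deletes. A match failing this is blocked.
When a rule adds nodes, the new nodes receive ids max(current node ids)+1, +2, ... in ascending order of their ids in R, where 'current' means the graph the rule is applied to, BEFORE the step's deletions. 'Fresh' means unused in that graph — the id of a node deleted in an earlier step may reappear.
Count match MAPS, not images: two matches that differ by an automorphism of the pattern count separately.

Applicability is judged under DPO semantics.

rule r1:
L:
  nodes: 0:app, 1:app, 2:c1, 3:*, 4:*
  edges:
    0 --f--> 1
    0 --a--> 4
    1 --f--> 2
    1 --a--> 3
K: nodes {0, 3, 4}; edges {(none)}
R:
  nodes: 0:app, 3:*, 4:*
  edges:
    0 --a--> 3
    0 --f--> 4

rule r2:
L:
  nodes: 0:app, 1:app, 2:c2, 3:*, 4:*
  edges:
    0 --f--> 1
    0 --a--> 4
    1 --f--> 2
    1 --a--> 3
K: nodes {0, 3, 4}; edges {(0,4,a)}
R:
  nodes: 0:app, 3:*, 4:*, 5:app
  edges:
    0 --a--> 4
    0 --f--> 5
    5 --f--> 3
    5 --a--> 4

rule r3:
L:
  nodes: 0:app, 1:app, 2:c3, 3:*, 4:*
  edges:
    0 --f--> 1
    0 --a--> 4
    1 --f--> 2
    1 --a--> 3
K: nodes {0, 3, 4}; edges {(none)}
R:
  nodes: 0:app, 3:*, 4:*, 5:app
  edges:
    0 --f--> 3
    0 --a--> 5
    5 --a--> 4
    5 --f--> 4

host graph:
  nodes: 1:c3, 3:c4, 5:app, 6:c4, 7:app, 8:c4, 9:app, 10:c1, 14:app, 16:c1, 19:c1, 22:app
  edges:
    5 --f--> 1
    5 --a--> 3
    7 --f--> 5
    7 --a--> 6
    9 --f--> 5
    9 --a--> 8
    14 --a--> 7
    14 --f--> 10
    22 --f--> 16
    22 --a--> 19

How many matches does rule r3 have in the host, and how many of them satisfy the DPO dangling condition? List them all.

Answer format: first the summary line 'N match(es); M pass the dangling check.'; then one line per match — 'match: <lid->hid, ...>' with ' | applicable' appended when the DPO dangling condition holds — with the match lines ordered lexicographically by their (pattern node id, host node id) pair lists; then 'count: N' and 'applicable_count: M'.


2 match(es); 0 pass the dangling check.
match: 0->7, 1->5, 2->1, 3->3, 4->6
match: 0->9, 1->5, 2->1, 3->3, 4->8
count: 2
applicable_count: 0


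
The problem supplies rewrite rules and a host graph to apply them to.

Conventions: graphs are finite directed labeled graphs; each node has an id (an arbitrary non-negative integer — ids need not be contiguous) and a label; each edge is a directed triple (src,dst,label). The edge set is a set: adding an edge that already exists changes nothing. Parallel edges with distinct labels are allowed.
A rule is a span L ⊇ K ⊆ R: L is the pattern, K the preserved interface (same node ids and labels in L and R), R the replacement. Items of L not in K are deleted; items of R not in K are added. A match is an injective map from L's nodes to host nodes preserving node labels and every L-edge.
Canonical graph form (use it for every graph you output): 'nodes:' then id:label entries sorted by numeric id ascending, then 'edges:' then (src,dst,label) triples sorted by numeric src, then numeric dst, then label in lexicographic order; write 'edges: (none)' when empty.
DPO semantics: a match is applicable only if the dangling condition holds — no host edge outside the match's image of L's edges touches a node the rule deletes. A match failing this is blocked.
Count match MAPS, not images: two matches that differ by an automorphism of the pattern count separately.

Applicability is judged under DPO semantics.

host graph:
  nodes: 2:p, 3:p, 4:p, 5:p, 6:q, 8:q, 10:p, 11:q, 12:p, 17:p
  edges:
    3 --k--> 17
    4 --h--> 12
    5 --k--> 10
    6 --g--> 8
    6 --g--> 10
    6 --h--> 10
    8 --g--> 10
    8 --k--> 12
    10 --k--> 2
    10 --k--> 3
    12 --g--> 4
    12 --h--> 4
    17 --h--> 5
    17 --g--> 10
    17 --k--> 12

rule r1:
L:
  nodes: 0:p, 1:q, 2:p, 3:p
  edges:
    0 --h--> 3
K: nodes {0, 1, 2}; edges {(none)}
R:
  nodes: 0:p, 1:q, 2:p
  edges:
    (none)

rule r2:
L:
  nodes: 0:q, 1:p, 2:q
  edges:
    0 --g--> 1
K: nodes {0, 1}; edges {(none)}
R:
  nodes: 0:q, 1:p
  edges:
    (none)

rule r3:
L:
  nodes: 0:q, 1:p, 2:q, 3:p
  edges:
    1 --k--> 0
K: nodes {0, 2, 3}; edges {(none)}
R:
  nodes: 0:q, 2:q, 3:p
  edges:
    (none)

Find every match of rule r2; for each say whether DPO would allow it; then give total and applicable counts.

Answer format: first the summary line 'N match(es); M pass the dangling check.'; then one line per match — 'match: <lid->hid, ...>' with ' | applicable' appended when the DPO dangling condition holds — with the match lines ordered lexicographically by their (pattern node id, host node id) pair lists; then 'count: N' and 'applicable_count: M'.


4 match(es); 2 pass the dangling check.
match: 0->6, 1->10, 2->8
match: 0->6, 1->10, 2->11 | applicable
match: 0->8, 1->10, 2->6
match: 0->8, 1->10, 2->11 | applicable
count: 4
applicable_count: 2


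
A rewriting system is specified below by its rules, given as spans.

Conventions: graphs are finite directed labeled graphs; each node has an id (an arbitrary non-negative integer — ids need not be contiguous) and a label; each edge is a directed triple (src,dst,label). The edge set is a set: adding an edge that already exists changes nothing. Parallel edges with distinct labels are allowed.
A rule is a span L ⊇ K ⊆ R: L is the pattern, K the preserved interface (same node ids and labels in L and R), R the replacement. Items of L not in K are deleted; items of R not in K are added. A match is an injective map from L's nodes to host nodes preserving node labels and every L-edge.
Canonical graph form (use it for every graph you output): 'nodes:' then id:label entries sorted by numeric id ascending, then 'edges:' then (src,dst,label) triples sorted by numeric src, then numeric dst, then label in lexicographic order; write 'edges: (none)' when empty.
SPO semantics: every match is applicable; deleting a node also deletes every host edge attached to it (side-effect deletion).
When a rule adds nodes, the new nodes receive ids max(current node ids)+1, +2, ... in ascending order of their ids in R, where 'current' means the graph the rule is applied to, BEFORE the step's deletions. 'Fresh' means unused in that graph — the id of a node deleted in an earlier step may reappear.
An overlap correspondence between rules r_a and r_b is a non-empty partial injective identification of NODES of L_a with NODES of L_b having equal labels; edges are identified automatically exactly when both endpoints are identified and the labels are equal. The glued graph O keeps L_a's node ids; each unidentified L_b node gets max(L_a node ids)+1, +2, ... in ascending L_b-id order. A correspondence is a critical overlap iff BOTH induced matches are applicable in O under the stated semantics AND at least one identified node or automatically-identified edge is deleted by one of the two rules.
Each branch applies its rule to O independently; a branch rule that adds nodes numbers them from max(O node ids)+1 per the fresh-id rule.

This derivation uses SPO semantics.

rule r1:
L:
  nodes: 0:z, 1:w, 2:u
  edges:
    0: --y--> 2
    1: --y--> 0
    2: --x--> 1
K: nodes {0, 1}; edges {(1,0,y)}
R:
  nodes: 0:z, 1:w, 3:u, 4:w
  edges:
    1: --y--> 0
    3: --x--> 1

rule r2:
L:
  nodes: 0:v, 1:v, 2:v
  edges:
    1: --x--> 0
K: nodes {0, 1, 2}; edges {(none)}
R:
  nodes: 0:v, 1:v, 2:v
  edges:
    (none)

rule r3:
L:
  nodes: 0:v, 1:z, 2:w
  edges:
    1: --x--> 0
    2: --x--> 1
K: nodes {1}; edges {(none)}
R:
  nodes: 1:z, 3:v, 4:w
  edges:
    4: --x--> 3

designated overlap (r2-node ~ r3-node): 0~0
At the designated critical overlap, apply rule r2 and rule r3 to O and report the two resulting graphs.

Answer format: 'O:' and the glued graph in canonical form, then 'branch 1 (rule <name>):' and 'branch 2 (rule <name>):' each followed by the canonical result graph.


O:
nodes: 0:v, 1:v, 2:v, 3:z, 4:w
edges: (1,0,x); (3,0,x); (4,3,x)
branch 1 (rule r2):
nodes: 0:v, 1:v, 2:v, 3:z, 4:w
edges: (3,0,x); (4,3,x)
branch 2 (rule r3):
nodes: 1:v, 2:v, 3:z, 5:v, 6:w
edges: (6,5,x)
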